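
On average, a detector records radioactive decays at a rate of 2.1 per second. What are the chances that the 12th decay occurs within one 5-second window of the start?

Over the interval, μ = 2.1 × 5 = 10.5 (a 5-second window = 5 seconds).
The 12th arrival falls in the interval iff at least 12 events occur there: P(S_12 ≤ t) = P(N ≥ 12) = 1 − P(N ≤ 11) ≈ 0.3613.

0.3613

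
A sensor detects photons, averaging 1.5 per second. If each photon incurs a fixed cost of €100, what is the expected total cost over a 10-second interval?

E[N] = 1.5 × 10 = 15 (a 10-second interval = 10 seconds); E[cost] = 15 × €100 = €1500.

€1500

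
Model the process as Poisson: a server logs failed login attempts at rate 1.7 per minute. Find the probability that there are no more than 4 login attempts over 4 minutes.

0.1920

Over the interval, μ = 1.7 × 4 = 6.8 (4 minutes).
P(N ≤ 4) = Σ_{j=0}^{4} e^(−μ) μ^j/j! ≈ 0.1920.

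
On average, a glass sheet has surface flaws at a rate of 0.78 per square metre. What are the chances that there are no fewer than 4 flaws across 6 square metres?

Over the interval, μ = 0.78 × 6 = 4.68 (6 square metres).
P(N ≥ 4) = 1 − P(N ≤ 3) = 1 − Σ_{j=0}^{3} e^(−μ) μ^j/j! ≈ 0.6872.

0.6872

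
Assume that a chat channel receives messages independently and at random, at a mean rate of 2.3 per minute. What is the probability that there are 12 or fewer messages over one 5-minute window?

0.6329

Over the interval, μ = 2.3 × 5 = 11.5 (a 5-minute window = 5 minutes).
P(N ≤ 12) = Σ_{j=0}^{12} e^(−μ) μ^j/j! ≈ 0.6329.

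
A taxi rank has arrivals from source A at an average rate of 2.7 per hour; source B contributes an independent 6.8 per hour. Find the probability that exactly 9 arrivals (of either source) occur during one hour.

Independent Poisson processes superpose: combined rate λ = 2.7 + 6.8 = 9.5 per hour.
So μ = 9.5.
P(N = 9) = e^(−9.5) · 9.5^9/9! ≈ 0.1300.

0.1300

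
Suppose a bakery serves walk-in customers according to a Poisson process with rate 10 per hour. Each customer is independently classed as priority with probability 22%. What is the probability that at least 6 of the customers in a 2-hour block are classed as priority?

Thinning: the customers that are classed as priority themselves form a Poisson process with rate 0.22 × 10 = 2.2 per hour.
Over the interval, μ = 2.2 × 2 = 4.4 (a 2-hour block = 2 hours).
P(N ≥ 6) = 1 − P(N ≤ 5) ≈ 0.2801.

0.2801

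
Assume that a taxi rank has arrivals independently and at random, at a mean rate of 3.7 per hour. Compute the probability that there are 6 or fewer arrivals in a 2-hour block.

0.3920

Over the interval, μ = 3.7 × 2 = 7.4 (a 2-hour block = 2 hours).
P(N ≤ 6) = Σ_{j=0}^{6} e^(−μ) μ^j/j! ≈ 0.3920.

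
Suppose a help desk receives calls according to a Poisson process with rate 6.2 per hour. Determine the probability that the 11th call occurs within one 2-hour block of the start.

Over the interval, μ = 6.2 × 2 = 12.4 (a 2-hour block = 2 hours).
The 11th arrival falls in the interval iff at least 11 events occur there: P(S_11 ≤ t) = P(N ≥ 11) = 1 − P(N ≤ 10) ≈ 0.6933.

0.6933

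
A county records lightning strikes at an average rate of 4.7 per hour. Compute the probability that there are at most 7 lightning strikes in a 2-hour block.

Over the interval, μ = 4.7 × 2 = 9.4 (a 2-hour block = 2 hours).
P(N ≤ 7) = Σ_{j=0}^{7} e^(−μ) μ^j/j! ≈ 0.2792.

0.2792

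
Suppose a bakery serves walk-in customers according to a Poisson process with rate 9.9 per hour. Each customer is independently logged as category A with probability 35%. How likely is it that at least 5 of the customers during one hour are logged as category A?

0.2680

Thinning: the customers that are logged as category A themselves form a Poisson process with rate 0.35 × 9.9 = 3.465 per hour.
So μ = 3.465.
P(N ≥ 5) = 1 − P(N ≤ 4) ≈ 0.2680.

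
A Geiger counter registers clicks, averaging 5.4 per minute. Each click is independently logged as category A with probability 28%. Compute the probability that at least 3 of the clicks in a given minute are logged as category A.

Thinning: the clicks that are logged as category A themselves form a Poisson process with rate 0.28 × 5.4 = 1.512 per minute.
So μ = 1.512.
P(N ≥ 3) = 1 − P(N ≤ 2) ≈ 0.1942.

0.1942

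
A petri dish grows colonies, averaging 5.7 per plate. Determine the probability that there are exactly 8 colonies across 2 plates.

Over the interval, μ = 5.7 × 2 = 11.4 (2 plates).
P(N = 8) = e^(−μ) μ^8/8! = e^(−11.4) · 11.4^8/40320 ≈ 0.0792.

0.0792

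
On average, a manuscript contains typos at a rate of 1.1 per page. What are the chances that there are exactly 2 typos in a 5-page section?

Over the interval, μ = 1.1 × 5 = 5.5 (a 5-page section = 5 pages).
P(N = 2) = e^(−μ) μ^2/2! = e^(−5.5) · 5.5^2/2 ≈ 0.0618.

0.0618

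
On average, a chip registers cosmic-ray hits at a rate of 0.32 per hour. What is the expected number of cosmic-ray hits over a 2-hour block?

E[N] = λt = 0.32 × 2 = 0.64 (a 2-hour block = 2 hours).

0.64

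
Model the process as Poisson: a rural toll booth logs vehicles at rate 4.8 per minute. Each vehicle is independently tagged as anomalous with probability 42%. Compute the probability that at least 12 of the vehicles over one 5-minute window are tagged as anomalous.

Thinning: the vehicles that are tagged as anomalous themselves form a Poisson process with rate 0.42 × 4.8 = 2.016 per minute.
Over the interval, μ = 2.016 × 5 = 10.08 (a 5-minute window = 5 minutes).
P(N ≥ 12) = 1 − P(N ≤ 11) ≈ 0.3124.

0.3124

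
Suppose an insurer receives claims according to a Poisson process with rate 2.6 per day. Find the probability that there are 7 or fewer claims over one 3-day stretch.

Over the interval, μ = 2.6 × 3 = 7.8 (a 3-day stretch = 3 days).
P(N ≤ 7) = Σ_{j=0}^{7} e^(−μ) μ^j/j! ≈ 0.4812.

0.4812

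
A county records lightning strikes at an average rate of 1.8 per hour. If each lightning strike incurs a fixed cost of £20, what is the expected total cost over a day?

£864

E[N] = 1.8 × 24 = 43.2 (a day = 24 hours); E[cost] = 43.2 × £20 = £864.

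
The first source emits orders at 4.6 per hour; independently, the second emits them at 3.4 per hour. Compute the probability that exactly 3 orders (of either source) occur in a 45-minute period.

0.0892

Independent Poisson processes superpose: combined rate λ = 4.6 + 3.4 = 8 per hour.
Over the interval, μ = 8 × 0.75 = 6 (a 45-minute period = 0.75 hours).
P(N = 3) = e^(−6) · 6^3/3! ≈ 0.0892.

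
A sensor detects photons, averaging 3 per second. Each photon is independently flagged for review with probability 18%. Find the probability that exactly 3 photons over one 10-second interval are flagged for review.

0.1185

Thinning: the photons that are flagged for review themselves form a Poisson process with rate 0.18 × 3 = 0.54 per second.
Over the interval, μ = 0.54 × 10 = 5.4 (a 10-second interval = 10 seconds).
P(N = 3) = e^(−5.4) · 5.4^3/3! ≈ 0.1185.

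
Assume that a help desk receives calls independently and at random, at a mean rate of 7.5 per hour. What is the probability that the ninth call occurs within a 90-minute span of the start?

Over the interval, μ = 7.5 × 1.5 = 11.25 (a 90-minute span = 1.5 hours).
The ninth arrival falls in the interval iff at least 9 events occur there: P(S_9 ≤ t) = P(N ≥ 9) = 1 − P(N ≤ 8) ≈ 0.7895.

0.7895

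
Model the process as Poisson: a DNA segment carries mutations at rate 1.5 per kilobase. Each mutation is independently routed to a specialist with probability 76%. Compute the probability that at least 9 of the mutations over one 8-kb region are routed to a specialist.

Thinning: the mutations that are routed to a specialist themselves form a Poisson process with rate 0.76 × 1.5 = 1.14 per kilobase.
Over the interval, μ = 1.14 × 8 = 9.12 (an 8-kb region = 8 kilobases).
P(N ≥ 9) = 1 − P(N ≤ 8) ≈ 0.5600.

0.5600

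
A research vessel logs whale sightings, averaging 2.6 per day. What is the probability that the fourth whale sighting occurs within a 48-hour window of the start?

0.7619

Over the interval, μ = 2.6 × 2 = 5.2 (a 48-hour window = 2 days).
The fourth arrival falls in the interval iff at least 4 events occur there: P(S_4 ≤ t) = P(N ≥ 4) = 1 − P(N ≤ 3) ≈ 0.7619.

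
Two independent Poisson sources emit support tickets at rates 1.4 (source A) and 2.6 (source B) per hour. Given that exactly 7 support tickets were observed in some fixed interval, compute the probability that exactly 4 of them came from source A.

Given the total, each event is independently from source A with probability p = λ_A/(λ_A+λ_B) = 1.4/4 = 0.3500.
So K ~ Binomial(7, 1.4/4): P(K = 4) = C(7,4) · (1.4/4)^4 · (2.6/4)^3 ≈ 0.1442.

0.1442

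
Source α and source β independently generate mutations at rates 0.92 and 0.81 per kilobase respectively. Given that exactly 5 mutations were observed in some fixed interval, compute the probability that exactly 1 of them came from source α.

Given the total, each event is independently from source α with probability p = λ_α/(λ_α+λ_β) = 0.92/1.73 ≈ 0.5318.
So K ~ Binomial(5, 0.92/1.73): P(K = 1) = C(5,1) · (0.92/1.73)^1 · (0.81/1.73)^4 ≈ 0.1278.

0.1278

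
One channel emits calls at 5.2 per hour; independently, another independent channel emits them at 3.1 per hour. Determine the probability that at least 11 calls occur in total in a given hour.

Independent Poisson processes superpose: combined rate λ = 5.2 + 3.1 = 8.3 per hour.
So μ = 8.3.
P(N ≥ 11) = 1 − P(N ≤ 10) ≈ 0.2150.

0.2150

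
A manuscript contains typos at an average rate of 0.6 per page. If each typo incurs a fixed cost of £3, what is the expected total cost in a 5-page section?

£9

E[N] = 0.6 × 5 = 3 (a 5-page section = 5 pages); E[cost] = 3 × £3 = £9.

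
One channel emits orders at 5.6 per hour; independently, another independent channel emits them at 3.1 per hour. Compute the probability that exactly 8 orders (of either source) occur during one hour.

Independent Poisson processes superpose: combined rate λ = 5.6 + 3.1 = 8.7 per hour.
So μ = 8.7.
P(N = 8) = e^(−8.7) · 8.7^8/8! ≈ 0.1356.

0.1356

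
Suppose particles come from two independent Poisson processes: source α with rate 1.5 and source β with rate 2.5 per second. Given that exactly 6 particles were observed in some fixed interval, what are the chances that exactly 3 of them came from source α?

0.2575

Given the total, each event is independently from source α with probability p = λ_α/(λ_α+λ_β) = 1.5/4 = 0.3750.
So K ~ Binomial(6, 1.5/4): P(K = 3) = C(6,3) · (1.5/4)^3 · (2.5/4)^3 ≈ 0.2575.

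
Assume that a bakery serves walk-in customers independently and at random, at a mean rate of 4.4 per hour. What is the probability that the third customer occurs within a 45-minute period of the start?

Over the interval, μ = 4.4 × 0.75 = 3.3 (a 45-minute period = 0.75 hours).
The third arrival falls in the interval iff at least 3 events occur there: P(S_3 ≤ t) = P(N ≥ 3) = 1 − P(N ≤ 2) ≈ 0.6406.

0.6406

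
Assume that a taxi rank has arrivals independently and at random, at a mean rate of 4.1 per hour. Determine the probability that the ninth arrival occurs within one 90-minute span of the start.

0.1686

Over the interval, μ = 4.1 × 1.5 = 6.15 (a 90-minute span = 1.5 hours).
The ninth arrival falls in the interval iff at least 9 events occur there: P(S_9 ≤ t) = P(N ≥ 9) = 1 − P(N ≤ 8) ≈ 0.1686.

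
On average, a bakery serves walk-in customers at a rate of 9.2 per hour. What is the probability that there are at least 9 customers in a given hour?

0.5704

With mean μ = 9.2 per hour,
P(N ≥ 9) = 1 − P(N ≤ 8) = 1 − Σ_{j=0}^{8} e^(−μ) μ^j/j! ≈ 0.5704.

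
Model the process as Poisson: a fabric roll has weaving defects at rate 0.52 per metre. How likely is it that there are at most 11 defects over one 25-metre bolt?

0.3532

Over the interval, μ = 0.52 × 25 = 13 (a 25-metre bolt = 25 metres).
P(N ≤ 11) = Σ_{j=0}^{11} e^(−μ) μ^j/j! ≈ 0.3532.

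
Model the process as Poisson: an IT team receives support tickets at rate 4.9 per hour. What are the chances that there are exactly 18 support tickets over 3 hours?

Over the interval, μ = 4.9 × 3 = 14.7 (3 hours).
P(N = 18) = e^(−μ) μ^18/18! = e^(−14.7) · 14.7^18/6402373705728000 ≈ 0.0663.

0.0663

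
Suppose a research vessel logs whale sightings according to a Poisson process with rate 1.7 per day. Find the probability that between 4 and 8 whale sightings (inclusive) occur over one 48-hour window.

0.4334

Over the interval, μ = 1.7 × 2 = 3.4 (a 48-hour window = 2 days).
P(4 ≤ N ≤ 8) = Σ_{j=4}^{8} e^(−3.4) · 3.4^j/j! ≈ 0.4334.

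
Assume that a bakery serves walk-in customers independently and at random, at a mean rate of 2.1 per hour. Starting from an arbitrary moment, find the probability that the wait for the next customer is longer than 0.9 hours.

0.1511

The wait for the next event is exponential with rate λ = 2.1 per hour.
P(T > 0.9) = e^(−λt) = e^(−2.1 × 0.9) = e^(−1.89) ≈ 0.1511.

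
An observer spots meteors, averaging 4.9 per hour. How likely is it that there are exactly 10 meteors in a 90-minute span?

Over the interval, μ = 4.9 × 1.5 = 7.35 (a 90-minute span = 1.5 hours).
P(N = 10) = e^(−μ) μ^10/10! = e^(−7.35) · 7.35^10/3628800 ≈ 0.0815.

0.0815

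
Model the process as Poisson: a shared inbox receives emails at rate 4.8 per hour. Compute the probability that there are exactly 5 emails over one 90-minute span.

Over the interval, μ = 4.8 × 1.5 = 7.2 (a 90-minute span = 1.5 hours).
P(N = 5) = e^(−μ) μ^5/5! = e^(−7.2) · 7.2^5/120 ≈ 0.1204.

0.1204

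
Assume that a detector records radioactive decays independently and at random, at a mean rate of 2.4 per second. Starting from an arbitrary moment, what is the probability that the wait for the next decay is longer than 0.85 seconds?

0.1300

The wait for the next event is exponential with rate λ = 2.4 per second.
P(T > 0.85) = e^(−λt) = e^(−2.4 × 0.85) = e^(−2.04) ≈ 0.1300.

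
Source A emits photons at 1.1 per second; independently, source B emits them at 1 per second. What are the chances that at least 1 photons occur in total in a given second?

Independent Poisson processes superpose: combined rate λ = 1.1 + 1 = 2.1 per second.
So μ = 2.1.
P(N ≥ 1) = 1 − P(N ≤ 0) ≈ 0.8775.

0.8775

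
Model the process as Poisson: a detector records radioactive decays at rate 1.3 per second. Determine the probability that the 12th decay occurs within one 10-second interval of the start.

Over the interval, μ = 1.3 × 10 = 13 (a 10-second interval = 10 seconds).
The 12th arrival falls in the interval iff at least 12 events occur there: P(S_12 ≤ t) = P(N ≥ 12) = 1 − P(N ≤ 11) ≈ 0.6468.

0.6468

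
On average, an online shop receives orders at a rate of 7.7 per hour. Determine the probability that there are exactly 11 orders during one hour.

With mean μ = 7.7 per hour,
P(N = 11) = e^(−μ) μ^11/11! = e^(−7.7) · 7.7^11/39916800 ≈ 0.0640.

0.0640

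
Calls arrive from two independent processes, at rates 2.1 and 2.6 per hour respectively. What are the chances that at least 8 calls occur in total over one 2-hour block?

0.7208

Independent Poisson processes superpose: combined rate λ = 2.1 + 2.6 = 4.7 per hour.
Over the interval, μ = 4.7 × 2 = 9.4 (a 2-hour block = 2 hours).
P(N ≥ 8) = 1 − P(N ≤ 7) ≈ 0.7208.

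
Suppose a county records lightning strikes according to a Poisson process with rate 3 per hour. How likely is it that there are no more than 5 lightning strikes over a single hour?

With mean μ = 3 per hour,
P(N ≤ 5) = Σ_{j=0}^{5} e^(−μ) μ^j/j! ≈ 0.9161.

0.9161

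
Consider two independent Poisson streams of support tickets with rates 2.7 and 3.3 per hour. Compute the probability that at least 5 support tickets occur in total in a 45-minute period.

Independent Poisson processes superpose: combined rate λ = 2.7 + 3.3 = 6 per hour.
Over the interval, μ = 6 × 0.75 = 4.5 (a 45-minute period = 0.75 hours).
P(N ≥ 5) = 1 − P(N ≤ 4) ≈ 0.4679.

0.4679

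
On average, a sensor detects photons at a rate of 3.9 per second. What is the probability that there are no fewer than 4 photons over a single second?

With mean μ = 3.9 per second,
P(N ≥ 4) = 1 − P(N ≤ 3) = 1 − Σ_{j=0}^{3} e^(−μ) μ^j/j! ≈ 0.5468.

0.5468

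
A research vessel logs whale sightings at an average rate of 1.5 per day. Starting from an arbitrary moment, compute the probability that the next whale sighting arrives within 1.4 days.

0.8775

Inter-arrival times are exponential with rate λ = 1.5 per day.
P(T ≤ 1.4) = 1 − e^(−λt) = 1 − e^(−1.5 × 1.4) = 1 − e^(−2.1) ≈ 0.8775.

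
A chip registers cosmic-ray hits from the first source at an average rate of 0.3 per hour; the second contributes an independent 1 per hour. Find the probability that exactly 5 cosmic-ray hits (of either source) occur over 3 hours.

Independent Poisson processes superpose: combined rate λ = 0.3 + 1 = 1.3 per hour.
Over the interval, μ = 1.3 × 3 = 3.9 (3 hours).
P(N = 5) = e^(−3.9) · 3.9^5/5! ≈ 0.1522.

0.1522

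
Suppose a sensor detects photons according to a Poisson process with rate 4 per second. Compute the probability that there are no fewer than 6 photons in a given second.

With mean μ = 4 per second,
P(N ≥ 6) = 1 − P(N ≤ 5) = 1 − Σ_{j=0}^{5} e^(−μ) μ^j/j! ≈ 0.2149.

0.2149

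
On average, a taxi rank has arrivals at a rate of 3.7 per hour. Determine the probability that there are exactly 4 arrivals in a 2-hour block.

Over the interval, μ = 3.7 × 2 = 7.4 (a 2-hour block = 2 hours).
P(N = 4) = e^(−μ) μ^4/4! = e^(−7.4) · 7.4^4/24 ≈ 0.0764.

0.0764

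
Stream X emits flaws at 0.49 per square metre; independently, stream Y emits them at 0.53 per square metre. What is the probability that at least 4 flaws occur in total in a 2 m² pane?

0.1502

Independent Poisson processes superpose: combined rate λ = 0.49 + 0.53 = 1.02 per square metre.
Over the interval, μ = 1.02 × 2 = 2.04 (a 2 m² pane = 2 square metres).
P(N ≥ 4) = 1 − P(N ≤ 3) ≈ 0.1502.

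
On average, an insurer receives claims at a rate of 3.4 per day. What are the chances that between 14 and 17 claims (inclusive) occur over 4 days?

0.3471

Over the interval, μ = 3.4 × 4 = 13.6 (4 days).
P(14 ≤ N ≤ 17) = Σ_{j=14}^{17} e^(−13.6) · 13.6^j/j! ≈ 0.3471.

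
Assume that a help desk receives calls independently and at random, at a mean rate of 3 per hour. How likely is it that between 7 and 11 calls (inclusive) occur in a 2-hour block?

Over the interval, μ = 3 × 2 = 6 (a 2-hour block = 2 hours).
P(7 ≤ N ≤ 11) = Σ_{j=7}^{11} e^(−6) · 6^j/j! ≈ 0.3736.

0.3736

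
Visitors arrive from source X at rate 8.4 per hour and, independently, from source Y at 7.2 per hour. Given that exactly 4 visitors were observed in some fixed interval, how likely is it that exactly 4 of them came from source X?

0.0841

Given the total, each event is independently from source X with probability p = λ_X/(λ_X+λ_Y) = 8.4/15.6 ≈ 0.5385.
So K ~ Binomial(4, 8.4/15.6): P(K = 4) = C(4,4) · (8.4/15.6)^4 · (7.2/15.6)^0 ≈ 0.0841.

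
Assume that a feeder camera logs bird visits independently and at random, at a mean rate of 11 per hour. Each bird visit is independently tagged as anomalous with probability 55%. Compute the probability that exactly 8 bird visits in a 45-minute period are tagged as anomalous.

0.0477

Thinning: the bird visits that are tagged as anomalous themselves form a Poisson process with rate 0.55 × 11 = 6.05 per hour.
Over the interval, μ = 6.05 × 0.75 = 4.5375 (a 45-minute period = 0.75 hours).
P(N = 8) = e^(−4.5375) · 4.5375^8/8! ≈ 0.0477.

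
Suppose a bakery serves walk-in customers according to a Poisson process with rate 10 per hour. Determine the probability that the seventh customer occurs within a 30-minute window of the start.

0.2378

Over the interval, μ = 10 × 0.5 = 5 (a 30-minute window = 0.5 hours).
The seventh arrival falls in the interval iff at least 7 events occur there: P(S_7 ≤ t) = P(N ≥ 7) = 1 − P(N ≤ 6) ≈ 0.2378.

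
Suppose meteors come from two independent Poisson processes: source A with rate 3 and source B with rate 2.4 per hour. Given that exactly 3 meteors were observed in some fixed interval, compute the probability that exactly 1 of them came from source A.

0.3292

Given the total, each event is independently from source A with probability p = λ_A/(λ_A+λ_B) = 3/5.4 ≈ 0.5556.
So K ~ Binomial(3, 3/5.4): P(K = 1) = C(3,1) · (3/5.4)^1 · (2.4/5.4)^2 ≈ 0.3292.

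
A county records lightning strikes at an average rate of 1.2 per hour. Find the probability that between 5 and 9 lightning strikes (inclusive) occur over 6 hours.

0.6541

Over the interval, μ = 1.2 × 6 = 7.2 (6 hours).
P(5 ≤ N ≤ 9) = Σ_{j=5}^{9} e^(−7.2) · 7.2^j/j! ≈ 0.6541.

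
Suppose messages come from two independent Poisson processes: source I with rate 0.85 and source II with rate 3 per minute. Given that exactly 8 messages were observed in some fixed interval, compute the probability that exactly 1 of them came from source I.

Given the total, each event is independently from source I with probability p = λ_I/(λ_I+λ_II) = 0.85/3.85 ≈ 0.2208.
So K ~ Binomial(8, 0.85/3.85): P(K = 1) = C(8,1) · (0.85/3.85)^1 · (3/3.85)^7 ≈ 0.3081.

0.3081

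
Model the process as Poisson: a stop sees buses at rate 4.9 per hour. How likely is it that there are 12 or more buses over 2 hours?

Over the interval, μ = 4.9 × 2 = 9.8 (2 hours).
P(N ≥ 12) = 1 − P(N ≤ 11) = 1 − Σ_{j=0}^{11} e^(−μ) μ^j/j! ≈ 0.2807.

0.2807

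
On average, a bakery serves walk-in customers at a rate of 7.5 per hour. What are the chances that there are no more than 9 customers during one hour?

0.7764

With mean μ = 7.5 per hour,
P(N ≤ 9) = Σ_{j=0}^{9} e^(−μ) μ^j/j! ≈ 0.7764.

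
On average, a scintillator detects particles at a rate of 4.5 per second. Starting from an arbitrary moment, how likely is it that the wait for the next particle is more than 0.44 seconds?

The wait for the next event is exponential with rate λ = 4.5 per second.
P(T > 0.44) = e^(−λt) = e^(−4.5 × 0.44) = e^(−1.98) ≈ 0.1381.

0.1381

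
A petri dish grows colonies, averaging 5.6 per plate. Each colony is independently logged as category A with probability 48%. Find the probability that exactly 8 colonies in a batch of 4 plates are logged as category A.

Thinning: the colonies that are logged as category A themselves form a Poisson process with rate 0.48 × 5.6 = 2.688 per plate.
Over the interval, μ = 2.688 × 4 = 10.752 (a batch of 4 plates = 4 plates).
P(N = 8) = e^(−10.752) · 10.752^8/8! ≈ 0.0948.

0.0948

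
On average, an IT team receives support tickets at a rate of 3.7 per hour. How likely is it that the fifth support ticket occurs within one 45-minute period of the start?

Over the interval, μ = 3.7 × 0.75 = 2.775 (a 45-minute period = 0.75 hours).
The fifth arrival falls in the interval iff at least 5 events occur there: P(S_5 ≤ t) = P(N ≥ 5) = 1 − P(N ≤ 4) ≈ 0.1485.

0.1485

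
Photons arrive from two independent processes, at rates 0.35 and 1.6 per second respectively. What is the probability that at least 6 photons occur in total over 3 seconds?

Independent Poisson processes superpose: combined rate λ = 0.35 + 1.6 = 1.95 per second.
Over the interval, μ = 1.95 × 3 = 5.85 (3 seconds).
P(N ≥ 6) = 1 − P(N ≤ 5) ≈ 0.5299.

0.5299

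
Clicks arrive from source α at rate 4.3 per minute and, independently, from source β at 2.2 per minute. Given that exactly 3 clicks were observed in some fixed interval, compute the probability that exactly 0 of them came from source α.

Given the total, each event is independently from source α with probability p = λ_α/(λ_α+λ_β) = 4.3/6.5 ≈ 0.6615.
So K ~ Binomial(3, 4.3/6.5): P(K = 0) = C(3,0) · (4.3/6.5)^0 · (2.2/6.5)^3 ≈ 0.0388.

0.0388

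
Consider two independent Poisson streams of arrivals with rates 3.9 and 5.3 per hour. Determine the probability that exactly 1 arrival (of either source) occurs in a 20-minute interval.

0.1428

Independent Poisson processes superpose: combined rate λ = 3.9 + 5.3 = 9.2 per hour.
Over the interval, μ = 9.2 × 1/3 ≈ 3.06667 (a 20-minute interval = 1/3 hours).
P(N = 1) = e^(−3.06667) · 3.06667^1/1! ≈ 0.1428.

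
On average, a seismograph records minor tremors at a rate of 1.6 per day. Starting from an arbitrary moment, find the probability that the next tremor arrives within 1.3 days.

Inter-arrival times are exponential with rate λ = 1.6 per day.
P(T ≤ 1.3) = 1 − e^(−λt) = 1 − e^(−1.6 × 1.3) = 1 − e^(−2.08) ≈ 0.8751.

0.8751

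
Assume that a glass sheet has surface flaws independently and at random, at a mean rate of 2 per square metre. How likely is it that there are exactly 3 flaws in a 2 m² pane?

Over the interval, μ = 2 × 2 = 4 (a 2 m² pane = 2 square metres).
P(N = 3) = e^(−μ) μ^3/3! = e^(−4) · 4^3/6 ≈ 0.1954.

0.1954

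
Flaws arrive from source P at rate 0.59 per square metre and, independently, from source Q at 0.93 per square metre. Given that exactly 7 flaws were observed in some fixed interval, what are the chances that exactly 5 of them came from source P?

0.0693

Given the total, each event is independently from source P with probability p = λ_P/(λ_P+λ_Q) = 0.59/1.52 ≈ 0.3882.
So K ~ Binomial(7, 0.59/1.52): P(K = 5) = C(7,5) · (0.59/1.52)^5 · (0.93/1.52)^2 ≈ 0.0693.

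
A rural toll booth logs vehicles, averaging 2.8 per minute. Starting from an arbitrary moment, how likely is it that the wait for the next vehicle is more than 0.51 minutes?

0.2398

The wait for the next event is exponential with rate λ = 2.8 per minute.
P(T > 0.51) = e^(−λt) = e^(−2.8 × 0.51) = e^(−1.428) ≈ 0.2398.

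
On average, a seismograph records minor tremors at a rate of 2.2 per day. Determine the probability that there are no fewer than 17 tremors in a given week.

Over the interval, μ = 2.2 × 7 = 15.4 (a week = 7 days).
P(N ≥ 17) = 1 − P(N ≤ 16) = 1 − Σ_{j=0}^{16} e^(−μ) μ^j/j! ≈ 0.3747.

0.3747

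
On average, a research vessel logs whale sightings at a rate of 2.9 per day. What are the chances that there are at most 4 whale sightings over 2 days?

Over the interval, μ = 2.9 × 2 = 5.8 (2 days).
P(N ≤ 4) = Σ_{j=0}^{4} e^(−μ) μ^j/j! ≈ 0.3127.

0.3127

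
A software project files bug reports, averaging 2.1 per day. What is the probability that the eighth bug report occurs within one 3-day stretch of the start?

Over the interval, μ = 2.1 × 3 = 6.3 (a 3-day stretch = 3 days).
The eighth arrival falls in the interval iff at least 8 events occur there: P(S_8 ≤ t) = P(N ≥ 8) = 1 − P(N ≤ 7) ≈ 0.2983.

0.2983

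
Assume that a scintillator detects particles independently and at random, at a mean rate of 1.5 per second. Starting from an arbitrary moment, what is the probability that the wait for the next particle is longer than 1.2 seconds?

The wait for the next event is exponential with rate λ = 1.5 per second.
P(T > 1.2) = e^(−λt) = e^(−1.5 × 1.2) = e^(−1.8) ≈ 0.1653.

0.1653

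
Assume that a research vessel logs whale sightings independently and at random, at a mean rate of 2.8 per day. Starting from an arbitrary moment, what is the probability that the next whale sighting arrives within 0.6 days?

0.8136

Inter-arrival times are exponential with rate λ = 2.8 per day.
P(T ≤ 0.6) = 1 − e^(−λt) = 1 − e^(−2.8 × 0.6) = 1 − e^(−1.68) ≈ 0.8136.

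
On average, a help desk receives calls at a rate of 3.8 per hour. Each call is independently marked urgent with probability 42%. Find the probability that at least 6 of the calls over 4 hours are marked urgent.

Thinning: the calls that are marked urgent themselves form a Poisson process with rate 0.42 × 3.8 = 1.596 per hour.
Over the interval, μ = 1.596 × 4 = 6.384 (4 hours).
P(N ≥ 6) = 1 − P(N ≤ 5) ≈ 0.6139.

0.6139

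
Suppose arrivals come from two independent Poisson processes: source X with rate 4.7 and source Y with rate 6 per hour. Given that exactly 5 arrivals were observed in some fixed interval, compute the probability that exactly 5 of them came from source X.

Given the total, each event is independently from source X with probability p = λ_X/(λ_X+λ_Y) = 4.7/10.7 ≈ 0.4393.
So K ~ Binomial(5, 4.7/10.7): P(K = 5) = C(5,5) · (4.7/10.7)^5 · (6/10.7)^0 ≈ 0.0164.

0.0164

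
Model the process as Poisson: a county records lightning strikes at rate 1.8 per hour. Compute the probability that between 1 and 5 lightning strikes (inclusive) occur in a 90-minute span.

Over the interval, μ = 1.8 × 1.5 = 2.7 (a 90-minute span = 1.5 hours).
P(1 ≤ N ≤ 5) = Σ_{j=1}^{5} e^(−2.7) · 2.7^j/j! ≈ 0.8761.

0.8761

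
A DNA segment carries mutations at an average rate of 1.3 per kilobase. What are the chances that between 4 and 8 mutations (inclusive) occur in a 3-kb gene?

Over the interval, μ = 1.3 × 3 = 3.9 (a 3-kb gene = 3 kilobases).
P(4 ≤ N ≤ 8) = Σ_{j=4}^{8} e^(−3.9) · 3.9^j/j! ≈ 0.5282.

0.5282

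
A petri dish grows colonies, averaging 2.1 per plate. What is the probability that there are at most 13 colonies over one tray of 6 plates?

0.6169

Over the interval, μ = 2.1 × 6 = 12.6 (a tray of 6 plates = 6 plates).
P(N ≤ 13) = Σ_{j=0}^{13} e^(−μ) μ^j/j! ≈ 0.6169.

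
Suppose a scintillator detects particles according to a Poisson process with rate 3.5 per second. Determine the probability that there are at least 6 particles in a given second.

With mean μ = 3.5 per second,
P(N ≥ 6) = 1 − P(N ≤ 5) = 1 − Σ_{j=0}^{5} e^(−μ) μ^j/j! ≈ 0.1424.

0.1424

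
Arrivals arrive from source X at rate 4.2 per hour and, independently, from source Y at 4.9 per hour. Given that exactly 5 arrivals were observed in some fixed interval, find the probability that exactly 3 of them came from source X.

Given the total, each event is independently from source X with probability p = λ_X/(λ_X+λ_Y) = 4.2/9.1 ≈ 0.4615.
So K ~ Binomial(5, 4.2/9.1): P(K = 3) = C(5,3) · (4.2/9.1)^3 · (4.9/9.1)^2 ≈ 0.2851.

0.2851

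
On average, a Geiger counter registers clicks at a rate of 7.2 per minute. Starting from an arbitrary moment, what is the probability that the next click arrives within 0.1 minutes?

0.5132

Inter-arrival times are exponential with rate λ = 7.2 per minute.
P(T ≤ 0.1) = 1 − e^(−λt) = 1 − e^(−7.2 × 0.1) = 1 − e^(−0.72) ≈ 0.5132.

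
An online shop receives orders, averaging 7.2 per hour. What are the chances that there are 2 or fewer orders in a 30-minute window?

Over the interval, μ = 7.2 × 0.5 = 3.6 (a 30-minute window = 0.5 hours).
P(N ≤ 2) = Σ_{j=0}^{2} e^(−μ) μ^j/j! ≈ 0.3027.

0.3027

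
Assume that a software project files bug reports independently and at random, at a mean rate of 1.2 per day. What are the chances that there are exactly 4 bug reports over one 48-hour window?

0.1254

Over the interval, μ = 1.2 × 2 = 2.4 (a 48-hour window = 2 days).
P(N = 4) = e^(−μ) μ^4/4! = e^(−2.4) · 2.4^4/24 ≈ 0.1254.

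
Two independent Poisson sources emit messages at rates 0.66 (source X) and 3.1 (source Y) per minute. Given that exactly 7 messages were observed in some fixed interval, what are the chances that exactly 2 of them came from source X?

0.2465

Given the total, each event is independently from source X with probability p = λ_X/(λ_X+λ_Y) = 0.66/3.76 ≈ 0.1755.
So K ~ Binomial(7, 0.66/3.76): P(K = 2) = C(7,2) · (0.66/3.76)^2 · (3.1/3.76)^5 ≈ 0.2465.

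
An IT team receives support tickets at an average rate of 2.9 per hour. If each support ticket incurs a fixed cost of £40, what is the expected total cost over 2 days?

E[N] = 2.9 × 48 = 139.2 (2 days = 48 hours); E[cost] = 139.2 × £40 = £5568.

£5568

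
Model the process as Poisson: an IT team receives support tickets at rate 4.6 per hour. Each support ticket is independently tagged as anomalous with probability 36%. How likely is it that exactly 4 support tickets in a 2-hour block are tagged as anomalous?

0.1827

Thinning: the support tickets that are tagged as anomalous themselves form a Poisson process with rate 0.36 × 4.6 = 1.656 per hour.
Over the interval, μ = 1.656 × 2 = 3.312 (a 2-hour block = 2 hours).
P(N = 4) = e^(−3.312) · 3.312^4/4! ≈ 0.1827.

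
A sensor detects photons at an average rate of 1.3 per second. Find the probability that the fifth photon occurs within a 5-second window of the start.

0.7763

Over the interval, μ = 1.3 × 5 = 6.5 (a 5-second window = 5 seconds).
The fifth arrival falls in the interval iff at least 5 events occur there: P(S_5 ≤ t) = P(N ≥ 5) = 1 − P(N ≤ 4) ≈ 0.7763.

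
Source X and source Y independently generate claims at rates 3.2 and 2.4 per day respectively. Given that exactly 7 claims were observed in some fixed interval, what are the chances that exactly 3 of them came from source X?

Given the total, each event is independently from source X with probability p = λ_X/(λ_X+λ_Y) = 3.2/5.6 ≈ 0.5714.
So K ~ Binomial(7, 3.2/5.6): P(K = 3) = C(7,3) · (3.2/5.6)^3 · (2.4/5.6)^4 ≈ 0.2203.

0.2203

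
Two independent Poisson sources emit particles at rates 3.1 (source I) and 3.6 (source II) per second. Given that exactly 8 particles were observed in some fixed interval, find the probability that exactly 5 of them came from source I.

0.1842

Given the total, each event is independently from source I with probability p = λ_I/(λ_I+λ_II) = 3.1/6.7 ≈ 0.4627.
So K ~ Binomial(8, 3.1/6.7): P(K = 5) = C(8,5) · (3.1/6.7)^5 · (3.6/6.7)^3 ≈ 0.1842.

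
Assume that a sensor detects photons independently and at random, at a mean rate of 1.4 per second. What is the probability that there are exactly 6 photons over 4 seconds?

Over the interval, μ = 1.4 × 4 = 5.6 (4 seconds).
P(N = 6) = e^(−μ) μ^6/6! = e^(−5.6) · 5.6^6/720 ≈ 0.1584.

0.1584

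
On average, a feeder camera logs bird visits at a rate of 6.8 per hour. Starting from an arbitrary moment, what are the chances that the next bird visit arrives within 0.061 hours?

Inter-arrival times are exponential with rate λ = 6.8 per hour.
P(T ≤ 0.061) = 1 − e^(−λt) = 1 − e^(−6.8 × 0.061) = 1 − e^(−0.4148) ≈ 0.3395.

0.3395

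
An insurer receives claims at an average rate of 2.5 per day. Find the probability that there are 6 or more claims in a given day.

0.0420

With mean μ = 2.5 per day,
P(N ≥ 6) = 1 − P(N ≤ 5) = 1 − Σ_{j=0}^{5} e^(−μ) μ^j/j! ≈ 0.0420.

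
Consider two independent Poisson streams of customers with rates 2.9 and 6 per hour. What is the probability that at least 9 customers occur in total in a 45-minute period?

0.2296

Independent Poisson processes superpose: combined rate λ = 2.9 + 6 = 8.9 per hour.
Over the interval, μ = 8.9 × 0.75 = 6.675 (a 45-minute period = 0.75 hours).
P(N ≥ 9) = 1 − P(N ≤ 8) ≈ 0.2296.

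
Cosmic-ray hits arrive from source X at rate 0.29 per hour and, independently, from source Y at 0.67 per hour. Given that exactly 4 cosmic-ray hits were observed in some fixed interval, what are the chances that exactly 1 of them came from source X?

Given the total, each event is independently from source X with probability p = λ_X/(λ_X+λ_Y) = 0.29/0.96 ≈ 0.3021.
So K ~ Binomial(4, 0.29/0.96): P(K = 1) = C(4,1) · (0.29/0.96)^1 · (0.67/0.96)^3 ≈ 0.4108.

0.4108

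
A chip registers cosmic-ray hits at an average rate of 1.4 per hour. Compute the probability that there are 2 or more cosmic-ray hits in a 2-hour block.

Over the interval, μ = 1.4 × 2 = 2.8 (a 2-hour block = 2 hours).
P(N ≥ 2) = 1 − P(N ≤ 1) = 1 − Σ_{j=0}^{1} e^(−μ) μ^j/j! ≈ 0.7689.

0.7689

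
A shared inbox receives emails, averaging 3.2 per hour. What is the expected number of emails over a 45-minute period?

2.4

E[N] = λt = 3.2 × 0.75 = 2.4 (a 45-minute period = 0.75 hours).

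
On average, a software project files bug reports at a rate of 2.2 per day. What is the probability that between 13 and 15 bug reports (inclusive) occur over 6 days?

Over the interval, μ = 2.2 × 6 = 13.2 (6 days).
P(13 ≤ N ≤ 15) = Σ_{j=13}^{15} e^(−13.2) · 13.2^j/j! ≈ 0.3044.

0.3044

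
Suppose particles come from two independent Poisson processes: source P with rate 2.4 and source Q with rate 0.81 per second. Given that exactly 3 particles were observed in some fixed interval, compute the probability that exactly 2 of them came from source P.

Given the total, each event is independently from source P with probability p = λ_P/(λ_P+λ_Q) = 2.4/3.21 ≈ 0.7477.
So K ~ Binomial(3, 2.4/3.21): P(K = 2) = C(3,2) · (2.4/3.21)^2 · (0.81/3.21)^1 ≈ 0.4232.

0.4232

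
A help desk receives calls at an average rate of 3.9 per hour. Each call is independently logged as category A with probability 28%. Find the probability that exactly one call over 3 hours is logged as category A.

Thinning: the calls that are logged as category A themselves form a Poisson process with rate 0.28 × 3.9 = 1.092 per hour.
Over the interval, μ = 1.092 × 3 = 3.276 (3 hours).
P(N = 1) = e^(−3.276) · 3.276^1/1! ≈ 0.1238.

0.1238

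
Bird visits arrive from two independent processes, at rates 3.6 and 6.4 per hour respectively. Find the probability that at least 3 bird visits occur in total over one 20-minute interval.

Independent Poisson processes superpose: combined rate λ = 3.6 + 6.4 = 10 per hour.
Over the interval, μ = 10 × 1/3 ≈ 3.33333 (a 20-minute interval = 1/3 hours).
P(N ≥ 3) = 1 − P(N ≤ 2) ≈ 0.6472.

0.6472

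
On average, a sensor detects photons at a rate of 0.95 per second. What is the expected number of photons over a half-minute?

28.5

E[N] = λt = 0.95 × 30 = 28.5 (a half-minute = 30 seconds).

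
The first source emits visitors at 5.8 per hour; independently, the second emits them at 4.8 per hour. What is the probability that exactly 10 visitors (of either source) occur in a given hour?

0.1230

Independent Poisson processes superpose: combined rate λ = 5.8 + 4.8 = 10.6 per hour.
So μ = 10.6.
P(N = 10) = e^(−10.6) · 10.6^10/10! ≈ 0.1230.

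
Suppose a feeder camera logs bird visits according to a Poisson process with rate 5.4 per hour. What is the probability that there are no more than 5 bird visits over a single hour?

0.5461

With mean μ = 5.4 per hour,
P(N ≤ 5) = Σ_{j=0}^{5} e^(−μ) μ^j/j! ≈ 0.5461.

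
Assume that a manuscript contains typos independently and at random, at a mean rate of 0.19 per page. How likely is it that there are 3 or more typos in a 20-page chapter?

0.7311

Over the interval, μ = 0.19 × 20 = 3.8 (a 20-page chapter = 20 pages).
P(N ≥ 3) = 1 − P(N ≤ 2) = 1 − Σ_{j=0}^{2} e^(−μ) μ^j/j! ≈ 0.7311.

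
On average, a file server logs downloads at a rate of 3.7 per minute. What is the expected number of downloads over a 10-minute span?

E[N] = λt = 3.7 × 10 = 37 (a 10-minute span = 10 minutes).

37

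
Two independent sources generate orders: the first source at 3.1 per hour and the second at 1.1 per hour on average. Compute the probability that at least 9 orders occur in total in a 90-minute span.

0.1852

Independent Poisson processes superpose: combined rate λ = 3.1 + 1.1 = 4.2 per hour.
Over the interval, μ = 4.2 × 1.5 = 6.3 (a 90-minute span = 1.5 hours).
P(N ≥ 9) = 1 − P(N ≤ 8) ≈ 0.1852.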